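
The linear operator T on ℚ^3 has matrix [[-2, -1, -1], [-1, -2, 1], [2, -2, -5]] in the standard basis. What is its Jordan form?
J = [[-3, 1, 0], [0, -3, 0], [0, 0, -3]]

The characteristic polynomial is det(xI - A) = (x + 3)^3, so the eigenvalues are -3 (algebraic multiplicity 3).

For λ = -3: rank(A + 3I) = 1, rank((A + 3I)^2) = 0. The eigenspace has dimension 3 - 1 = 2, so there are 2 Jordan blocks; the rank sequence gives block sizes [2, 1].

Assembling the blocks gives the Jordan form J above.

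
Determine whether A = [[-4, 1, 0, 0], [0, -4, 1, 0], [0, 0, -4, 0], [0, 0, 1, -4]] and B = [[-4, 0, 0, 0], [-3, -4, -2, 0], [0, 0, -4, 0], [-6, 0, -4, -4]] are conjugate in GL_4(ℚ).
No.

Both have characteristic polynomial (x + 4)^4, but the minimal polynomial of A is (x + 4)^3 while the minimal polynomial of B is (x + 4)^2. The minimal polynomial is a similarity invariant, so A and B are not similar.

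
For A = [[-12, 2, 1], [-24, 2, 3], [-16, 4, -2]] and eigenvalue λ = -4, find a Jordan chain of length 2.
We seek v_1 ∈ ker((A + 4I)^2) \ ker(A + 4I), then set v_{i+1} = (A + 4I) v_i.

One such chain is v_1 = [[1, 3, 1]]^T, v_2 = [[-1, -3, -2]]^T. Check: (A + 4I) v_2 = [[0, 0, 0]]^T = 0.

v_1 = [[1, 3, 1]]^T, v_2 = [[-1, -3, -2]]^T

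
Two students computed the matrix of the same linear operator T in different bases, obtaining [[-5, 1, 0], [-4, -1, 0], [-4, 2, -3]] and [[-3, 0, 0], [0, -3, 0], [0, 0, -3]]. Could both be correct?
No.

Both have characteristic polynomial (x + 3)^3, but the minimal polynomial of A is (x + 3)^2 while the minimal polynomial of B is x + 3. The minimal polynomial is a similarity invariant, so A and B are not similar.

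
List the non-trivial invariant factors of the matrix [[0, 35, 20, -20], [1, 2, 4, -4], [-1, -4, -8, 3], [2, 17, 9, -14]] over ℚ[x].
(x + 5)^2, (x + 5)^2

The Jordan structure of A has elementary divisors (x + 5)^2, (x + 5)^2. Arranging the block sizes at each eigenvalue in decreasing order and taking row products gives the invariant factors.

Invariant factors (smallest first, each dividing the next): (x + 5)^2, (x + 5)^2.

Check: the last factor (x + 5)^2 is the minimal polynomial, and the product (x + 5)^4 is the characteristic polynomial.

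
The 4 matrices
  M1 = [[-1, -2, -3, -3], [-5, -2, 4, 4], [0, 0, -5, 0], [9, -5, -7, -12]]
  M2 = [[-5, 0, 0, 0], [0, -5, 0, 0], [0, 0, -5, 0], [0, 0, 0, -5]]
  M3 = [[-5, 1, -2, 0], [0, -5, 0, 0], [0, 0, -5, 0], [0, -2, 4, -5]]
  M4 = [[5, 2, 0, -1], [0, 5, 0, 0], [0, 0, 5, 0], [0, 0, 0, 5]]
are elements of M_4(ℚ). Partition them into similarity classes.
4 classes: {M1}, {M2}, {M3}, {M4}

Characteristic polynomials: χ_{M1} = (x + 5)^4, χ_{M2} = (x + 5)^4, χ_{M3} = (x + 5)^4, χ_{M4} = (x - 5)^4.

{M1}: invariant factors x + 5, (x + 5)^3.

{M2}: invariant factors x + 5, x + 5, x + 5, x + 5.

{M3}: invariant factors x + 5, x + 5, (x + 5)^2.

{M4}: invariant factors x - 5, x - 5, (x - 5)^2.

Matrices are similar if and only if their invariant-factor lists agree; the partition into similarity classes is {M1}, {M2}, {M3}, {M4}.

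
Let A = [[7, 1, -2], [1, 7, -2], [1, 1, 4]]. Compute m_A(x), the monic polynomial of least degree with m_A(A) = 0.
The characteristic polynomial factors as (x - 6)^3. The minimal polynomial is ∏(x - λ)^{k_λ} where k_λ is the size of the largest Jordan block at λ.

For λ = 6: rank(A - 6I) = 1, and the largest Jordan block has size 2 (the smallest k with rank((A - 6I)^k) = rank((A - 6I)^(k+1))).

So m_A(x) = (x - 6)^2.

m_A(x) = (x - 6)^2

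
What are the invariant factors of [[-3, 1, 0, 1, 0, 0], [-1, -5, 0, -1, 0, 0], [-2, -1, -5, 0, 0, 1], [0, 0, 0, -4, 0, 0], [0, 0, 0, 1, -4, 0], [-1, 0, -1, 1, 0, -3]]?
The Jordan structure of A has elementary divisors (x + 4)^2, (x + 4)^2, (x + 4)^2. Arranging the block sizes at each eigenvalue in decreasing order and taking row products gives the invariant factors.

Invariant factors (smallest first, each dividing the next): (x + 4)^2, (x + 4)^2, (x + 4)^2.

Check: the last factor (x + 4)^2 is the minimal polynomial, and the product (x + 4)^6 is the characteristic polynomial.

(x + 4)^2, (x + 4)^2, (x + 4)^2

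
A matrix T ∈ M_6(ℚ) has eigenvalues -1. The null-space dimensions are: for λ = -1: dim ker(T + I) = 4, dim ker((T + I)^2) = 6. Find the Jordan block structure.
λ = -1: successive nullity increments [4, 2] count blocks of size ≥ k; block sizes are [2, 2, 1, 1].

Jordan blocks: (-1, 2), (-1, 2), (-1, 1), (-1, 1)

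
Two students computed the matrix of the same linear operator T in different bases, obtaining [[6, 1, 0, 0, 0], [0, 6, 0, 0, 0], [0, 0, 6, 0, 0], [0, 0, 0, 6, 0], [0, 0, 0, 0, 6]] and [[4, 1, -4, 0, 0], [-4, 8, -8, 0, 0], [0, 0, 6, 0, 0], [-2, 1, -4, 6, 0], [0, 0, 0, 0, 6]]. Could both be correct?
Yes.

Two matrices over a field are similar if and only if they have the same invariant factors.

Both A and B have characteristic polynomial (x - 6)^5 and minimal polynomial (x - 6)^2. Computing further, both have invariant factors x - 6, x - 6, x - 6, (x - 6)^2. Hence A and B are similar.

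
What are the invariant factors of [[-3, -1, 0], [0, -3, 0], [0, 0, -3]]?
The Jordan structure of A has elementary divisors (x + 3)^2, (x + 3). Arranging the block sizes at each eigenvalue in decreasing order and taking row products gives the invariant factors.

Invariant factors (smallest first, each dividing the next): x + 3, (x + 3)^2.

Check: the last factor (x + 3)^2 is the minimal polynomial, and the product (x + 3)^3 is the characteristic polynomial.

x + 3, (x + 3)^2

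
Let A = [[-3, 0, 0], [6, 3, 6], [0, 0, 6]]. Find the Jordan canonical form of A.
The characteristic polynomial is det(xI - A) = (x - 6)(x - 3)(x + 3), so the eigenvalues are -3 (algebraic multiplicity 1), 3 (algebraic multiplicity 1), 6 (algebraic multiplicity 1).

For λ = -3: algebraic multiplicity 1 gives one 1×1 block.

For λ = 3: algebraic multiplicity 1 gives one 1×1 block.

For λ = 6: algebraic multiplicity 1 gives one 1×1 block.

Assembling the blocks gives the Jordan form J above.

J = [[-3, 0, 0], [0, 3, 0], [0, 0, 6]]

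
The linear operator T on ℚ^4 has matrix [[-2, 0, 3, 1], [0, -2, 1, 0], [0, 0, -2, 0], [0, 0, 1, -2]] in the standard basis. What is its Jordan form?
J = [[-2, 1, 0, 0], [0, -2, 1, 0], [0, 0, -2, 0], [0, 0, 0, -2]]

The characteristic polynomial is det(xI - A) = (x + 2)^4, so the eigenvalues are -2 (algebraic multiplicity 4).

For λ = -2: rank(A + 2I) = 2, rank((A + 2I)^2) = 1, rank((A + 2I)^3) = 0. The eigenspace has dimension 4 - 2 = 2, so there are 2 Jordan blocks; the rank sequence gives block sizes [3, 1].

Assembling the blocks gives the Jordan form J above.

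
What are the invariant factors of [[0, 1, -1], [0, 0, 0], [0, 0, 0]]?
x, x^2

The Jordan structure of A has elementary divisors x^2, x. Arranging the block sizes at each eigenvalue in decreasing order and taking row products gives the invariant factors.

Invariant factors (smallest first, each dividing the next): x, x^2.

Check: the last factor x^2 is the minimal polynomial, and the product x^3 is the characteristic polynomial.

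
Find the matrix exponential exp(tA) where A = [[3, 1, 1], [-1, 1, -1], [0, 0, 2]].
A has Jordan form J = [[2, 1, 0], [0, 2, 0], [0, 0, 2]] with A = PJP^{-1}, so e^{tA} = P e^{tJ} P^{-1}.

For a Jordan block J_k(λ), e^{tJ_k(λ)} = e^{λt} · (I + tN + t^2 N^2/2! + ... + t^{k-1} N^{k-1}/(k-1)!) where N is the nilpotent superdiagonal part.

Assembling the blocks and conjugating back gives the entries of e^{tA} as shown above.

e^{tA} = [[(t + 1)*e^{2*t}, t*e^{2*t}, t*e^{2*t}], [-t*e^{2*t}, (1 - t)*e^{2*t}, -t*e^{2*t}], [0, 0, e^{2*t}]]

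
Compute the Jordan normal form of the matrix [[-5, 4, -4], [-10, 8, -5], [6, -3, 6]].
The characteristic polynomial is det(xI - A) = (x - 3)^3, so the eigenvalues are 3 (algebraic multiplicity 3).

For λ = 3: rank(A - 3I) = 1, rank((A - 3I)^2) = 0. The eigenspace has dimension 3 - 1 = 2, so there are 2 Jordan blocks; the rank sequence gives block sizes [2, 1].

Assembling the blocks gives the Jordan form J above.

J = [[3, 1, 0], [0, 3, 0], [0, 0, 3]]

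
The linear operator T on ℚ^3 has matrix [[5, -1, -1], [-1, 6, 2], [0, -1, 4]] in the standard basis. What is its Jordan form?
J = [[5, 1, 0], [0, 5, 1], [0, 0, 5]]

The characteristic polynomial is det(xI - A) = (x - 5)^3, so the eigenvalues are 5 (algebraic multiplicity 3).

For λ = 5: rank(A - 5I) = 2, rank((A - 5I)^2) = 1, rank((A - 5I)^3) = 0. The eigenspace has dimension 3 - 2 = 1, so there is 1 Jordan block; the rank sequence gives block sizes [3].

Assembling the blocks gives the Jordan form J above.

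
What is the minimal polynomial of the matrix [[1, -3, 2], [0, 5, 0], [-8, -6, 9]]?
The characteristic polynomial factors as (x - 5)^3. The minimal polynomial is ∏(x - λ)^{k_λ} where k_λ is the size of the largest Jordan block at λ.

For λ = 5: rank(A - 5I) = 1, and the largest Jordan block has size 2 (the smallest k with rank((A - 5I)^k) = rank((A - 5I)^(k+1))).

So m_A(x) = (x - 5)^2.

m_A(x) = (x - 5)^2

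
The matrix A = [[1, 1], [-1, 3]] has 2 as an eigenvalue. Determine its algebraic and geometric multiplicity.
algebraic multiplicity 2, geometric multiplicity 1

The characteristic polynomial is (x - 2)^2, so the factor x - 2 appears with exponent 2: the algebraic multiplicity is 2.

rank(A - 2I) = 1, so the eigenspace has dimension 2 - 1 = 1: the geometric multiplicity is 1.

Since 1 < 2, A is not diagonalizable.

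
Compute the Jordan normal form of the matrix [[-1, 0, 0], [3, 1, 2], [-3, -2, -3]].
J = [[-1, 1, 0], [0, -1, 0], [0, 0, -1]]

The characteristic polynomial is det(xI - A) = (x + 1)^3, so the eigenvalues are -1 (algebraic multiplicity 3).

For λ = -1: rank(A + I) = 1, rank((A + I)^2) = 0. The eigenspace has dimension 3 - 1 = 2, so there are 2 Jordan blocks; the rank sequence gives block sizes [2, 1].

Assembling the blocks gives the Jordan form J above.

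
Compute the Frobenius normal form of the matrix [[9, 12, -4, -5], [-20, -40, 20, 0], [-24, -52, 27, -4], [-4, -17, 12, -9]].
The invariant factors of A (the non-unit diagonal entries of the Smith normal form of xI - A over ℚ[x]) are x + 5, (x - 1)(x + 4)(x + 5), each dividing the next. The characteristic polynomial is their product, (x - 1)(x + 4)(x + 5)^2.

The rational canonical form is the block-diagonal matrix of companion matrices C(f_i):
R = [[-5, 0, 0, 0], [0, 0, 0, 20], [0, 1, 0, -11], [0, 0, 1, -8]].

R = [[-5, 0, 0, 0], [0, 0, 0, 20], [0, 1, 0, -11], [0, 0, 1, -8]]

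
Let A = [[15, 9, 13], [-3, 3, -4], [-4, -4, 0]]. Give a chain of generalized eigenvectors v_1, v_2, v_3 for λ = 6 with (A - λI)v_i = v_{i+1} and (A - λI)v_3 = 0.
We seek v_1 ∈ ker((A - 6I)^3) \ ker((A - 6I)^2), then set v_{i+1} = (A - 6I) v_i.

One such chain is v_1 = [[-2, 1, 1]]^T, v_2 = [[4, -1, -2]]^T, v_3 = [[1, -1, 0]]^T. Check: (A - 6I) v_3 = [[0, 0, 0]]^T = 0.

v_1 = [[-2, 1, 1]]^T, v_2 = [[4, -1, -2]]^T, v_3 = [[1, -1, 0]]^T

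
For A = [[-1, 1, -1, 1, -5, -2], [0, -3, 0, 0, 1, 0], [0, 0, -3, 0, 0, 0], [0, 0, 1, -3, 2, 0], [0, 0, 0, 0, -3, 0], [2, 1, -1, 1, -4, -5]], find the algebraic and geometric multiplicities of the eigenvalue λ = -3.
algebraic multiplicity 6, geometric multiplicity 3

The characteristic polynomial is (x + 3)^6, so the factor x + 3 appears with exponent 6: the algebraic multiplicity is 6.

rank(A + 3I) = 3, so the eigenspace has dimension 6 - 3 = 3: the geometric multiplicity is 3.

Since 3 < 6, A is not diagonalizable.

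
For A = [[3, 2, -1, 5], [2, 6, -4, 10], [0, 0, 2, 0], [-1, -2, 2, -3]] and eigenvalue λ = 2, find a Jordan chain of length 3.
We seek v_1 ∈ ker((A - 2I)^3) \ ker((A - 2I)^2), then set v_{i+1} = (A - 2I) v_i.

One such chain is v_1 = [[2, 0, 1, 0]]^T, v_2 = [[1, 0, 0, 0]]^T, v_3 = [[1, 2, 0, -1]]^T. Check: (A - 2I) v_3 = [[0, 0, 0, 0]]^T = 0.

v_1 = [[2, 0, 1, 0]]^T, v_2 = [[1, 0, 0, 0]]^T, v_3 = [[1, 2, 0, -1]]^T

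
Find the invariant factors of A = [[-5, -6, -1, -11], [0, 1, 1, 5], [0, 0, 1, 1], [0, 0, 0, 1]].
(x - 1)^3(x + 5)

The Jordan structure of A has elementary divisors (x + 5), (x - 1)^3. Arranging the block sizes at each eigenvalue in decreasing order and taking row products gives the invariant factors.

Invariant factors (smallest first, each dividing the next): (x - 1)^3(x + 5).

Check: the last factor (x - 1)^3(x + 5) is the minimal polynomial, and the product (x - 1)^3(x + 5) is the characteristic polynomial.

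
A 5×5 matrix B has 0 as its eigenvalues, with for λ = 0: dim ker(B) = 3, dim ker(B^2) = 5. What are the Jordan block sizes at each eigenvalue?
λ = 0: successive nullity increments [3, 2] count blocks of size ≥ k; block sizes are [2, 2, 1].

Jordan blocks: (0, 2), (0, 2), (0, 1)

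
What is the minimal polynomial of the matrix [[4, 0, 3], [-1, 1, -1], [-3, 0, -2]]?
The characteristic polynomial factors as (x - 1)^3. The minimal polynomial is ∏(x - λ)^{k_λ} where k_λ is the size of the largest Jordan block at λ.

For λ = 1: rank(A - I) = 1, and the largest Jordan block has size 2 (the smallest k with rank((A - I)^k) = rank((A - I)^(k+1))).

So m_A(x) = (x - 1)^2.

m_A(x) = (x - 1)^2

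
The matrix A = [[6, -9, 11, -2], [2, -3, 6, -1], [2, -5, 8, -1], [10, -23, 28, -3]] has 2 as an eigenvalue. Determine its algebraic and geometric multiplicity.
algebraic multiplicity 4, geometric multiplicity 2

The characteristic polynomial is (x - 2)^4, so the factor x - 2 appears with exponent 4: the algebraic multiplicity is 4.

rank(A - 2I) = 2, so the eigenspace has dimension 4 - 2 = 2: the geometric multiplicity is 2.

Since 2 < 4, A is not diagonalizable.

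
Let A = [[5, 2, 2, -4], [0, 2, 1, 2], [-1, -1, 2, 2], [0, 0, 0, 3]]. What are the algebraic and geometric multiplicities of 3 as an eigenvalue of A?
The characteristic polynomial is (x - 3)^4, so the factor x - 3 appears with exponent 4: the algebraic multiplicity is 4.

rank(A - 3I) = 2, so the eigenspace has dimension 4 - 2 = 2: the geometric multiplicity is 2.

Since 2 < 4, A is not diagonalizable.

algebraic multiplicity 4, geometric multiplicity 2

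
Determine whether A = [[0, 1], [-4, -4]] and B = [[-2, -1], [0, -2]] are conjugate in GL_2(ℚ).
Yes.

Two matrices over a field are similar if and only if they have the same invariant factors.

Both A and B have characteristic polynomial (x + 2)^2 and minimal polynomial (x + 2)^2. Computing further, both have invariant factors (x + 2)^2. Hence A and B are similar.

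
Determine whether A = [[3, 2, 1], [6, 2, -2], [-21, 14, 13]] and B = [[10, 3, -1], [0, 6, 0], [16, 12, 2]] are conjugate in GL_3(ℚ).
Two matrices over a field are similar if and only if they have the same invariant factors.

Both A and B have characteristic polynomial (x - 6)^3 and minimal polynomial (x - 6)^2. Computing further, both have invariant factors x - 6, (x - 6)^2. Hence A and B are similar.

Yes.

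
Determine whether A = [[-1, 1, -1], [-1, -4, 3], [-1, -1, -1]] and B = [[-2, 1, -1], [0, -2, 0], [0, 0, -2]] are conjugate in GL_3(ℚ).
Both have characteristic polynomial (x + 2)^3, but the minimal polynomial of A is (x + 2)^3 while the minimal polynomial of B is (x + 2)^2. The minimal polynomial is a similarity invariant, so A and B are not similar.

No.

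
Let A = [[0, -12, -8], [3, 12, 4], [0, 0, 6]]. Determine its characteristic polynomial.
χ_A(x) = (x - 6)^3

xI - A = [[x, 12, 8], [-3, x - 12, -4], [0, 0, x - 6]].

Expanding det(xI - A) along the first row:
det(xI - A) = + (x)·det([[x - 12, -4], [0, x - 6]]) - (12)·det([[-3, -4], [0, x - 6]]) + (8)·det([[-3, x - 12], [0, 0]]).

Evaluating gives χ_A(x) = x^3 - 18x^2 + 108x - 216 = (x - 6)^3.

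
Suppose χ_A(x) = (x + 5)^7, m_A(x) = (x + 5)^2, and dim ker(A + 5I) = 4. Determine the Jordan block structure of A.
λ = -5: algebraic multiplicity 7 (exponent in χ_A), largest block size 2 (exponent in m_A), 4 blocks (geometric multiplicity). These force block sizes [2, 2, 2, 1].

Jordan blocks: (-5, 2), (-5, 2), (-5, 2), (-5, 1)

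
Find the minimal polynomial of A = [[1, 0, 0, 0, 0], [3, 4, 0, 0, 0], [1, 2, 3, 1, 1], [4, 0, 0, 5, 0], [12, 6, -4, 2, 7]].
The characteristic polynomial factors as (x - 5)^3(x - 4)(x - 1). The minimal polynomial is ∏(x - λ)^{k_λ} where k_λ is the size of the largest Jordan block at λ.

For λ = 1: rank(A - I) = 4, and the largest Jordan block has size 1 (the smallest k with rank((A - I)^k) = rank((A - I)^(k+1))).
For λ = 4: rank(A - 4I) = 4, and the largest Jordan block has size 1 (the smallest k with rank((A - 4I)^k) = rank((A - 4I)^(k+1))).
For λ = 5: rank(A - 5I) = 3, and the largest Jordan block has size 2 (the smallest k with rank((A - 5I)^k) = rank((A - 5I)^(k+1))).

So m_A(x) = (x - 5)^2(x - 4)(x - 1).

m_A(x) = (x - 5)^2(x - 4)(x - 1)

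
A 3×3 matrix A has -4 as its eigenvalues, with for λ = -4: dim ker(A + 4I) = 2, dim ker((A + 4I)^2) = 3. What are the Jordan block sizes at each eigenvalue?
λ = -4: successive nullity increments [2, 1] count blocks of size ≥ k; block sizes are [2, 1].

Jordan blocks: (-4, 2), (-4, 1)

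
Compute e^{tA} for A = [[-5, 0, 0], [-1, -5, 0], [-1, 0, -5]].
A has Jordan form J = [[-5, 1, 0], [0, -5, 0], [0, 0, -5]] with A = PJP^{-1}, so e^{tA} = P e^{tJ} P^{-1}.

For a Jordan block J_k(λ), e^{tJ_k(λ)} = e^{λt} · (I + tN + t^2 N^2/2! + ... + t^{k-1} N^{k-1}/(k-1)!) where N is the nilpotent superdiagonal part.

Assembling the blocks and conjugating back gives the entries of e^{tA} as shown above.

e^{tA} = [[e^{-5*t}, 0, 0], [-t*e^{-5*t}, e^{-5*t}, 0], [-t*e^{-5*t}, 0, e^{-5*t}]]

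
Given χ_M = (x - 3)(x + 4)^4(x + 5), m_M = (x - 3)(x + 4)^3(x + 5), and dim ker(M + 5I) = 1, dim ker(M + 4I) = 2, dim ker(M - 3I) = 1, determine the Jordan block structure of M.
Jordan blocks: (-5, 1), (-4, 3), (-4, 1), (3, 1)

λ = -5: algebraic multiplicity 1 (exponent in χ_M), largest block size 1 (exponent in m_M), 1 block (geometric multiplicity). This forces block sizes [1].
λ = -4: algebraic multiplicity 4 (exponent in χ_M), largest block size 3 (exponent in m_M), 2 blocks (geometric multiplicity). These force block sizes [3, 1].
λ = 3: algebraic multiplicity 1 (exponent in χ_M), largest block size 1 (exponent in m_M), 1 block (geometric multiplicity). This forces block sizes [1].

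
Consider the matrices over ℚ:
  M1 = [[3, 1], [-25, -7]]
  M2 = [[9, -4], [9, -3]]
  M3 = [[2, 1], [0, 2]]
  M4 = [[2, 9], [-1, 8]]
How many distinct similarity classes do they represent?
4 classes: {M1}, {M2}, {M3}, {M4}

Characteristic polynomials: χ_{M1} = (x + 2)^2, χ_{M2} = (x - 3)^2, χ_{M3} = (x - 2)^2, χ_{M4} = (x - 5)^2.

{M1}: invariant factors (x + 2)^2.

{M2}: invariant factors (x - 3)^2.

{M3}: invariant factors (x - 2)^2.

{M4}: invariant factors (x - 5)^2.

Matrices are similar if and only if their invariant-factor lists agree; the partition into similarity classes is {M1}, {M2}, {M3}, {M4}.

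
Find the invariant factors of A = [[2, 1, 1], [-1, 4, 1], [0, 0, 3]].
The Jordan structure of A has elementary divisors (x - 3)^2, (x - 3). Arranging the block sizes at each eigenvalue in decreasing order and taking row products gives the invariant factors.

Invariant factors (smallest first, each dividing the next): x - 3, (x - 3)^2.

Check: the last factor (x - 3)^2 is the minimal polynomial, and the product (x - 3)^3 is the characteristic polynomial.

x - 3, (x - 3)^2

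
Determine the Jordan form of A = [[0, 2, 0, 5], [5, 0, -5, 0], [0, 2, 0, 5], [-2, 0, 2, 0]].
J = [[0, 1, 0, 0], [0, 0, 0, 0], [0, 0, 0, 1], [0, 0, 0, 0]]

The characteristic polynomial is det(xI - A) = x^4, so the eigenvalues are 0 (algebraic multiplicity 4).

For λ = 0: rank(A) = 2, rank(A^2) = 0. The eigenspace has dimension 4 - 2 = 2, so there are 2 Jordan blocks; the rank sequence gives block sizes [2, 2].

Assembling the blocks gives the Jordan form J above.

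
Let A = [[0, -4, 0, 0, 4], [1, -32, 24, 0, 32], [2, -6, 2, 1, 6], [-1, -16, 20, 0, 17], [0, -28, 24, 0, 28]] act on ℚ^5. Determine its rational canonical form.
R = [[0, -4, 0, 0, 0], [1, -4, 0, 0, 0], [0, 0, 0, 0, 24], [0, 0, 1, 0, 20], [0, 0, 0, 1, 2]]

The invariant factors of A (the non-unit diagonal entries of the Smith normal form of xI - A over ℚ[x]) are (x + 2)^2, (x - 6)(x + 2)^2, each dividing the next. The characteristic polynomial is their product, (x - 6)(x + 2)^4.

The rational canonical form is the block-diagonal matrix of companion matrices C(f_i):
R = [[0, -4, 0, 0, 0], [1, -4, 0, 0, 0], [0, 0, 0, 0, 24], [0, 0, 1, 0, 20], [0, 0, 0, 1, 2]].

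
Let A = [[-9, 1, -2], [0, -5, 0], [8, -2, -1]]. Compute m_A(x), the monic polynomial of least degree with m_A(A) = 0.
The characteristic polynomial factors as (x + 5)^3. The minimal polynomial is ∏(x - λ)^{k_λ} where k_λ is the size of the largest Jordan block at λ.

For λ = -5: rank(A + 5I) = 1, and the largest Jordan block has size 2 (the smallest k with rank((A + 5I)^k) = rank((A + 5I)^(k+1))).

So m_A(x) = (x + 5)^2.

m_A(x) = (x + 5)^2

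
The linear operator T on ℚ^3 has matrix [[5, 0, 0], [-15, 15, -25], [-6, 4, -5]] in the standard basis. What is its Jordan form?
The characteristic polynomial is det(xI - A) = (x - 5)^3, so the eigenvalues are 5 (algebraic multiplicity 3).

For λ = 5: rank(A - 5I) = 1, rank((A - 5I)^2) = 0. The eigenspace has dimension 3 - 1 = 2, so there are 2 Jordan blocks; the rank sequence gives block sizes [2, 1].

Assembling the blocks gives the Jordan form J above.

J = [[5, 1, 0], [0, 5, 0], [0, 0, 5]]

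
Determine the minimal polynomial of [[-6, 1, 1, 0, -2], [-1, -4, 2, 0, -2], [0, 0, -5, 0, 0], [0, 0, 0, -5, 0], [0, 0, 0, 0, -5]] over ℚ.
m_A(x) = (x + 5)^3

The characteristic polynomial factors as (x + 5)^5. The minimal polynomial is ∏(x - λ)^{k_λ} where k_λ is the size of the largest Jordan block at λ.

For λ = -5: rank(A + 5I) = 2, and the largest Jordan block has size 3 (the smallest k with rank((A + 5I)^k) = rank((A + 5I)^(k+1))).

So m_A(x) = (x + 5)^3.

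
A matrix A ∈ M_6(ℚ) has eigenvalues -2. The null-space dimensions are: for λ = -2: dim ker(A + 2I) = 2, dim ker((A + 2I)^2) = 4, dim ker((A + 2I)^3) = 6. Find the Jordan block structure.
λ = -2: successive nullity increments [2, 2, 2] count blocks of size ≥ k; block sizes are [3, 3].

Jordan blocks: (-2, 3), (-2, 3)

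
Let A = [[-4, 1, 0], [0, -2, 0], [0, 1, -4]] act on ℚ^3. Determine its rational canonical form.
R = [[-4, 0, 0], [0, 0, -8], [0, 1, -6]]

The invariant factors of A (the non-unit diagonal entries of the Smith normal form of xI - A over ℚ[x]) are x + 4, (x + 2)(x + 4), each dividing the next. The characteristic polynomial is their product, (x + 2)(x + 4)^2.

The rational canonical form is the block-diagonal matrix of companion matrices C(f_i):
R = [[-4, 0, 0], [0, 0, -8], [0, 1, -6]].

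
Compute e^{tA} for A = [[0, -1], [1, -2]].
A has Jordan form J = [[-1, 1], [0, -1]] with A = PJP^{-1}, so e^{tA} = P e^{tJ} P^{-1}.

For a Jordan block J_k(λ), e^{tJ_k(λ)} = e^{λt} · (I + tN + t^2 N^2/2! + ... + t^{k-1} N^{k-1}/(k-1)!) where N is the nilpotent superdiagonal part.

Assembling the blocks and conjugating back gives the entries of e^{tA} as shown above.

e^{tA} = [[(t + 1)*e^{-t}, -t*e^{-t}], [t*e^{-t}, (1 - t)*e^{-t}]]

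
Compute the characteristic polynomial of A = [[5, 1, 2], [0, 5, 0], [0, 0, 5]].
χ_A(x) = (x - 5)^3

xI - A = [[x - 5, -1, -2], [0, x - 5, 0], [0, 0, x - 5]].

Expanding det(xI - A) along the first row:
det(xI - A) = + (x - 5)·det([[x - 5, 0], [0, x - 5]]) - (-1)·det([[0, 0], [0, x - 5]]) + (-2)·det([[0, x - 5], [0, 0]]).

Evaluating gives χ_A(x) = x^3 - 15x^2 + 75x - 125 = (x - 5)^3.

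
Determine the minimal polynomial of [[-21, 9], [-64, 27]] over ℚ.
The characteristic polynomial factors as (x - 3)^2. The minimal polynomial is ∏(x - λ)^{k_λ} where k_λ is the size of the largest Jordan block at λ.

For λ = 3: rank(A - 3I) = 1, and the largest Jordan block has size 2 (the smallest k with rank((A - 3I)^k) = rank((A - 3I)^(k+1))).

So m_A(x) = (x - 3)^2.

m_A(x) = (x - 3)^2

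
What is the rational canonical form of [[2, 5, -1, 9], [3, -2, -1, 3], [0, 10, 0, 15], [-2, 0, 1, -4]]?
R = [[0, 5, 0, 0], [1, -2, 0, 0], [0, 0, 0, 5], [0, 0, 1, -2]]

The invariant factors of A (the non-unit diagonal entries of the Smith normal form of xI - A over ℚ[x]) are x^2 + 2x - 5, x^2 + 2x - 5, each dividing the next. The characteristic polynomial is their product, (x^2 + 2x - 5)^2.

The rational canonical form is the block-diagonal matrix of companion matrices C(f_i):
R = [[0, 5, 0, 0], [1, -2, 0, 0], [0, 0, 0, 5], [0, 0, 1, -2]].

Note the characteristic polynomial does not split into linear factors over ℚ, so A has no Jordan form over ℚ; the rational canonical form exists over any field.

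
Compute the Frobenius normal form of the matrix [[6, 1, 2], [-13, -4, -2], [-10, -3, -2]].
R = [[0, 0, 4], [1, 0, 1], [0, 1, 0]]

The invariant factors of A (the non-unit diagonal entries of the Smith normal form of xI - A over ℚ[x]) are x^3 - x - 4, each dividing the next. The characteristic polynomial is their product, x^3 - x - 4.

The rational canonical form is the block-diagonal matrix of companion matrices C(f_i):
R = [[0, 0, 4], [1, 0, 1], [0, 1, 0]].

Note the characteristic polynomial does not split into linear factors over ℚ, so A has no Jordan form over ℚ; the rational canonical form exists over any field.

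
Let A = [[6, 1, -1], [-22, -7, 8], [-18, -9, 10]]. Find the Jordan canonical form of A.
J = [[1, 0, 0], [0, 4, 1], [0, 0, 4]]

The characteristic polynomial is det(xI - A) = (x - 4)^2(x - 1), so the eigenvalues are 1 (algebraic multiplicity 1), 4 (algebraic multiplicity 2).

For λ = 1: algebraic multiplicity 1 gives one 1×1 block.

For λ = 4: rank(A - 4I) = 2, rank((A - 4I)^2) = 1. The eigenspace has dimension 3 - 2 = 1, so there is 1 Jordan block; the rank sequence gives block sizes [2].

Assembling the blocks gives the Jordan form J above.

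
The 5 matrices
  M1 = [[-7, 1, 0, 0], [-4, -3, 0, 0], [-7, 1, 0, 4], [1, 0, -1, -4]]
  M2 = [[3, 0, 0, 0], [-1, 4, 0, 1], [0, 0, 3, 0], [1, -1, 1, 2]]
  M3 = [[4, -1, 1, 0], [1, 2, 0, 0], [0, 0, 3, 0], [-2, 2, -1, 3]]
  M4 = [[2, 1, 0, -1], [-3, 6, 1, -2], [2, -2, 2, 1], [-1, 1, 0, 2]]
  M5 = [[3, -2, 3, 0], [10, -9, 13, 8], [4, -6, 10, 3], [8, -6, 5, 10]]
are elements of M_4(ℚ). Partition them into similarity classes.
Characteristic polynomials: χ_{M1} = (x + 2)^2(x + 5)^2, χ_{M2} = (x - 3)^4, χ_{M3} = (x - 3)^4, χ_{M4} = (x - 3)^4, χ_{M5} = (x - 5)(x - 3)^3.

{M1}: invariant factors (x + 2)^2(x + 5)^2.

{M2, M3, M4}: invariant factors x - 3, (x - 3)^3.

{M5}: invariant factors (x - 5)(x - 3)^3.

Matrices are similar if and only if their invariant-factor lists agree; the partition into similarity classes is {M1}, {M2, M3, M4}, {M5}.

3 classes: {M1}, {M2, M3, M4}, {M5}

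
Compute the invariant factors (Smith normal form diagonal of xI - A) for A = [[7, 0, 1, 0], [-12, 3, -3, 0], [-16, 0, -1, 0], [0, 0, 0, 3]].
The Jordan structure of A has elementary divisors (x - 3)^2, (x - 3), (x - 3). Arranging the block sizes at each eigenvalue in decreasing order and taking row products gives the invariant factors.

Invariant factors (smallest first, each dividing the next): x - 3, x - 3, (x - 3)^2.

Check: the last factor (x - 3)^2 is the minimal polynomial, and the product (x - 3)^4 is the characteristic polynomial.

x - 3, x - 3, (x - 3)^2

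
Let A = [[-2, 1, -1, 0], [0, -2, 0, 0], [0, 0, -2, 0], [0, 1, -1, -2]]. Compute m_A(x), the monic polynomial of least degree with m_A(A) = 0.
m_A(x) = (x + 2)^2

The characteristic polynomial factors as (x + 2)^4. The minimal polynomial is ∏(x - λ)^{k_λ} where k_λ is the size of the largest Jordan block at λ.

For λ = -2: rank(A + 2I) = 1, and the largest Jordan block has size 2 (the smallest k with rank((A + 2I)^k) = rank((A + 2I)^(k+1))).

So m_A(x) = (x + 2)^2.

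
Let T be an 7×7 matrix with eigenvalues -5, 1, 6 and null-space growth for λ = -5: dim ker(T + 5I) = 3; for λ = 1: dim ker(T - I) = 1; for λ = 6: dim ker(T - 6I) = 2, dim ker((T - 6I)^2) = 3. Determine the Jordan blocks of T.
Jordan blocks: (-5, 1), (-5, 1), (-5, 1), (1, 1), (6, 2), (6, 1)

λ = -5: successive nullity increments [3] count blocks of size ≥ k; block sizes are [1, 1, 1].
λ = 1: successive nullity increments [1] count blocks of size ≥ k; block sizes are [1].
λ = 6: successive nullity increments [2, 1] count blocks of size ≥ k; block sizes are [2, 1].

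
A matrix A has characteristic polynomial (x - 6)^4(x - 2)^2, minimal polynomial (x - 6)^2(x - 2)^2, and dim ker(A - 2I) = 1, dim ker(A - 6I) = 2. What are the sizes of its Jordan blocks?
Jordan blocks: (2, 2), (6, 2), (6, 2)

λ = 2: algebraic multiplicity 2 (exponent in χ_A), largest block size 2 (exponent in m_A), 1 block (geometric multiplicity). This forces block sizes [2].
λ = 6: algebraic multiplicity 4 (exponent in χ_A), largest block size 2 (exponent in m_A), 2 blocks (geometric multiplicity). These force block sizes [2, 2].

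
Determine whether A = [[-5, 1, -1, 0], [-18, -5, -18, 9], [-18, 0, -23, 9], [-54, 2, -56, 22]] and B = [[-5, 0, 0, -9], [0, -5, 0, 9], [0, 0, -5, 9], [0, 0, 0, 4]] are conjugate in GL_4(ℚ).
Both have characteristic polynomial (x - 4)(x + 5)^3, but the minimal polynomial of A is (x - 4)(x + 5)^2 while the minimal polynomial of B is (x - 4)(x + 5). The minimal polynomial is a similarity invariant, so A and B are not similar.

No.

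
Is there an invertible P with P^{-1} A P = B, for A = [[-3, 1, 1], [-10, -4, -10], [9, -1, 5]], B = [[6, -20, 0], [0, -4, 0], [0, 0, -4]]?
No.

Both have characteristic polynomial (x - 6)(x + 4)^2, but the minimal polynomial of A is (x - 6)(x + 4)^2 while the minimal polynomial of B is (x - 6)(x + 4). The minimal polynomial is a similarity invariant, so A and B are not similar.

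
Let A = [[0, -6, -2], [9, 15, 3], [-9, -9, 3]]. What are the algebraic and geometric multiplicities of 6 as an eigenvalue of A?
The characteristic polynomial is (x - 6)^3, so the factor x - 6 appears with exponent 3: the algebraic multiplicity is 3.

rank(A - 6I) = 1, so the eigenspace has dimension 3 - 1 = 2: the geometric multiplicity is 2.

Since 2 < 3, A is not diagonalizable.

algebraic multiplicity 3, geometric multiplicity 2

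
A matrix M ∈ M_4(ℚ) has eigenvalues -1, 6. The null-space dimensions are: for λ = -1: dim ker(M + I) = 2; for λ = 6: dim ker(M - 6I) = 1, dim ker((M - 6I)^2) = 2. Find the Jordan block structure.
λ = -1: successive nullity increments [2] count blocks of size ≥ k; block sizes are [1, 1].
λ = 6: successive nullity increments [1, 1] count blocks of size ≥ k; block sizes are [2].

Jordan blocks: (-1, 1), (-1, 1), (6, 2)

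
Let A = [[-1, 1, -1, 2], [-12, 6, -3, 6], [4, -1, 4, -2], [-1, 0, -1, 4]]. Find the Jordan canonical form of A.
The characteristic polynomial is det(xI - A) = (x - 4)(x - 3)^3, so the eigenvalues are 3 (algebraic multiplicity 3), 4 (algebraic multiplicity 1).

For λ = 3: rank(A - 3I) = 2, rank((A - 3I)^2) = 1. The eigenspace has dimension 4 - 2 = 2, so there are 2 Jordan blocks; the rank sequence gives block sizes [2, 1].

For λ = 4: algebraic multiplicity 1 gives one 1×1 block.

Assembling the blocks gives the Jordan form J above.

J = [[3, 1, 0, 0], [0, 3, 0, 0], [0, 0, 3, 0], [0, 0, 0, 4]]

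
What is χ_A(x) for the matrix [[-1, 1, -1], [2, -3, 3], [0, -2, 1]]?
χ_A(x) = (x + 1)^3

xI - A = [[x + 1, -1, 1], [-2, x + 3, -3], [0, 2, x - 1]].

Expanding det(xI - A) along the first row:
det(xI - A) = + (x + 1)·det([[x + 3, -3], [2, x - 1]]) - (-1)·det([[-2, -3], [0, x - 1]]) + (1)·det([[-2, x + 3], [0, 2]]).

Evaluating gives χ_A(x) = x^3 + 3x^2 + 3x + 1 = (x + 1)^3.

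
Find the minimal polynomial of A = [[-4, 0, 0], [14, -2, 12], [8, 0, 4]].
The characteristic polynomial factors as (x - 4)(x + 2)(x + 4). The minimal polynomial is ∏(x - λ)^{k_λ} where k_λ is the size of the largest Jordan block at λ.

For λ = -4: rank(A + 4I) = 2, and the largest Jordan block has size 1 (the smallest k with rank((A + 4I)^k) = rank((A + 4I)^(k+1))).
For λ = -2: rank(A + 2I) = 2, and the largest Jordan block has size 1 (the smallest k with rank((A + 2I)^k) = rank((A + 2I)^(k+1))).
For λ = 4: rank(A - 4I) = 2, and the largest Jordan block has size 1 (the smallest k with rank((A - 4I)^k) = rank((A - 4I)^(k+1))).

So m_A(x) = (x - 4)(x + 2)(x + 4).

m_A(x) = (x - 4)(x + 2)(x + 4)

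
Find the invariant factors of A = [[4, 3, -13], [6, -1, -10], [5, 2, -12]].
The Jordan structure of A has elementary divisors (x + 3)^3. Arranging the block sizes at each eigenvalue in decreasing order and taking row products gives the invariant factors.

Invariant factors (smallest first, each dividing the next): (x + 3)^3.

Check: the last factor (x + 3)^3 is the minimal polynomial, and the product (x + 3)^3 is the characteristic polynomial.

(x + 3)^3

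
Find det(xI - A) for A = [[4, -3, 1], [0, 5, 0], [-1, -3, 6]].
χ_A(x) = (x - 5)^3

xI - A = [[x - 4, 3, -1], [0, x - 5, 0], [1, 3, x - 6]].

Expanding det(xI - A) along the first row:
det(xI - A) = + (x - 4)·det([[x - 5, 0], [3, x - 6]]) - (3)·det([[0, 0], [1, x - 6]]) + (-1)·det([[0, x - 5], [1, 3]]).

Evaluating gives χ_A(x) = x^3 - 15x^2 + 75x - 125 = (x - 5)^3.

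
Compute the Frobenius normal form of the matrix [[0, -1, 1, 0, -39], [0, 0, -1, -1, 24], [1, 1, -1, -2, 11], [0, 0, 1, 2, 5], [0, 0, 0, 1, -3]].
The invariant factors of A (the non-unit diagonal entries of the Smith normal form of xI - A over ℚ[x]) are (x - 2)^2(x + 2)^3, each dividing the next. The characteristic polynomial is their product, (x - 2)^2(x + 2)^3.

The rational canonical form is the block-diagonal matrix of companion matrices C(f_i):
R = [[0, 0, 0, 0, -32], [1, 0, 0, 0, -16], [0, 1, 0, 0, 16], [0, 0, 1, 0, 8], [0, 0, 0, 1, -2]].

R = [[0, 0, 0, 0, -32], [1, 0, 0, 0, -16], [0, 1, 0, 0, 16], [0, 0, 1, 0, 8], [0, 0, 0, 1, -2]]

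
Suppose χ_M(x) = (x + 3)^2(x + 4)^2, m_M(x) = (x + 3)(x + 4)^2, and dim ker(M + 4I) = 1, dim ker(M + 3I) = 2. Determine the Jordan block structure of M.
Jordan blocks: (-4, 2), (-3, 1), (-3, 1)

λ = -4: algebraic multiplicity 2 (exponent in χ_M), largest block size 2 (exponent in m_M), 1 block (geometric multiplicity). This forces block sizes [2].
λ = -3: algebraic multiplicity 2 (exponent in χ_M), largest block size 1 (exponent in m_M), 2 blocks (geometric multiplicity). These force block sizes [1, 1].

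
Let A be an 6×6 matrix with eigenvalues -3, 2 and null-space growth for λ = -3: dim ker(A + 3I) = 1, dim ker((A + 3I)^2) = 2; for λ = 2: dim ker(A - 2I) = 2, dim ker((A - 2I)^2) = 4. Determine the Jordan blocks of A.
λ = -3: successive nullity increments [1, 1] count blocks of size ≥ k; block sizes are [2].
λ = 2: successive nullity increments [2, 2] count blocks of size ≥ k; block sizes are [2, 2].

Jordan blocks: (-3, 2), (2, 2), (2, 2)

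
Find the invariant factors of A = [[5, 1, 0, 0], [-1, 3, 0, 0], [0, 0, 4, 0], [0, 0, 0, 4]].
x - 4, x - 4, (x - 4)^2

The Jordan structure of A has elementary divisors (x - 4)^2, (x - 4), (x - 4). Arranging the block sizes at each eigenvalue in decreasing order and taking row products gives the invariant factors.

Invariant factors (smallest first, each dividing the next): x - 4, x - 4, (x - 4)^2.

Check: the last factor (x - 4)^2 is the minimal polynomial, and the product (x - 4)^4 is the characteristic polynomial.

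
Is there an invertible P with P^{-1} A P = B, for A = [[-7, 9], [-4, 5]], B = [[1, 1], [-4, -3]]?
Yes.

Two matrices over a field are similar if and only if they have the same invariant factors.

Both A and B have characteristic polynomial (x + 1)^2 and minimal polynomial (x + 1)^2. Computing further, both have invariant factors (x + 1)^2. Hence A and B are similar.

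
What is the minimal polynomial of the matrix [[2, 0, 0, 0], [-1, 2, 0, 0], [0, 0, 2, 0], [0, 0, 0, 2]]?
The characteristic polynomial factors as (x - 2)^4. The minimal polynomial is ∏(x - λ)^{k_λ} where k_λ is the size of the largest Jordan block at λ.

For λ = 2: rank(A - 2I) = 1, and the largest Jordan block has size 2 (the smallest k with rank((A - 2I)^k) = rank((A - 2I)^(k+1))).

So m_A(x) = (x - 2)^2.

m_A(x) = (x - 2)^2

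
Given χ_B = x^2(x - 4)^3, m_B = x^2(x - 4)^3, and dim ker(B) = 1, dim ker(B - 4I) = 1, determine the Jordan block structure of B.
λ = 0: algebraic multiplicity 2 (exponent in χ_B), largest block size 2 (exponent in m_B), 1 block (geometric multiplicity). This forces block sizes [2].
λ = 4: algebraic multiplicity 3 (exponent in χ_B), largest block size 3 (exponent in m_B), 1 block (geometric multiplicity). This forces block sizes [3].

Jordan blocks: (0, 2), (4, 3)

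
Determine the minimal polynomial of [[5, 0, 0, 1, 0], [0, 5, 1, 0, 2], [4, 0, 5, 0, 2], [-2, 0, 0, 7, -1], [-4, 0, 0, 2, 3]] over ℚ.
m_A(x) = (x - 5)^3

The characteristic polynomial factors as (x - 5)^5. The minimal polynomial is ∏(x - λ)^{k_λ} where k_λ is the size of the largest Jordan block at λ.

For λ = 5: rank(A - 5I) = 3, and the largest Jordan block has size 3 (the smallest k with rank((A - 5I)^k) = rank((A - 5I)^(k+1))).

So m_A(x) = (x - 5)^3.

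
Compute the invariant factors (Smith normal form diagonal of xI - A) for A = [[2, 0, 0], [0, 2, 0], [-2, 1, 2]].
The Jordan structure of A has elementary divisors (x - 2)^2, (x - 2). Arranging the block sizes at each eigenvalue in decreasing order and taking row products gives the invariant factors.

Invariant factors (smallest first, each dividing the next): x - 2, (x - 2)^2.

Check: the last factor (x - 2)^2 is the minimal polynomial, and the product (x - 2)^3 is the characteristic polynomial.

x - 2, (x - 2)^2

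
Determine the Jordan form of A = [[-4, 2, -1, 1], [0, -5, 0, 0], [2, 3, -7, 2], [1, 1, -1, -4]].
J = [[-5, 1, 0, 0], [0, -5, 0, 0], [0, 0, -5, 1], [0, 0, 0, -5]]

The characteristic polynomial is det(xI - A) = (x + 5)^4, so the eigenvalues are -5 (algebraic multiplicity 4).

For λ = -5: rank(A + 5I) = 2, rank((A + 5I)^2) = 0. The eigenspace has dimension 4 - 2 = 2, so there are 2 Jordan blocks; the rank sequence gives block sizes [2, 2].

Assembling the blocks gives the Jordan form J above.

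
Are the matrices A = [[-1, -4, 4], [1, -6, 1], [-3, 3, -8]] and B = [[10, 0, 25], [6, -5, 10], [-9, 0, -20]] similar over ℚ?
Two matrices over a field are similar if and only if they have the same invariant factors.

Both A and B have characteristic polynomial (x + 5)^3 and minimal polynomial (x + 5)^2. Computing further, both have invariant factors x + 5, (x + 5)^2. Hence A and B are similar.

Yes.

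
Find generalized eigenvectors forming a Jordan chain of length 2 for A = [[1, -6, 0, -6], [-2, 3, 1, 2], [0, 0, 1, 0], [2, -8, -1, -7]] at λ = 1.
We seek v_1 ∈ ker((A - I)^2) \ ker(A - I), then set v_{i+1} = (A - I) v_i.

One such chain is v_1 = [[-1, -2, -1, 2]]^T, v_2 = [[0, 1, 0, -1]]^T. Check: (A - I) v_2 = [[0, 0, 0, 0]]^T = 0.

v_1 = [[-1, -2, -1, 2]]^T, v_2 = [[0, 1, 0, -1]]^T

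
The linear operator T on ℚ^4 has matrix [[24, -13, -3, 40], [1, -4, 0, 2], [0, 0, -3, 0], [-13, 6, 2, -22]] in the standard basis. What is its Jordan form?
J = [[-3, 1, 0, 0], [0, -3, 1, 0], [0, 0, -3, 0], [0, 0, 0, 4]]

The characteristic polynomial is det(xI - A) = (x - 4)(x + 3)^3, so the eigenvalues are -3 (algebraic multiplicity 3), 4 (algebraic multiplicity 1).

For λ = -3: rank(A + 3I) = 3, rank((A + 3I)^2) = 2, rank((A + 3I)^3) = 1. The eigenspace has dimension 4 - 3 = 1, so there is 1 Jordan block; the rank sequence gives block sizes [3].

For λ = 4: algebraic multiplicity 1 gives one 1×1 block.

Assembling the blocks gives the Jordan form J above.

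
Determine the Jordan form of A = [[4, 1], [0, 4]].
J = [[4, 1], [0, 4]]

The characteristic polynomial is det(xI - A) = (x - 4)^2, so the eigenvalues are 4 (algebraic multiplicity 2).

For λ = 4: rank(A - 4I) = 1, rank((A - 4I)^2) = 0. The eigenspace has dimension 2 - 1 = 1, so there is 1 Jordan block; the rank sequence gives block sizes [2].

Assembling the blocks gives the Jordan form J above.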